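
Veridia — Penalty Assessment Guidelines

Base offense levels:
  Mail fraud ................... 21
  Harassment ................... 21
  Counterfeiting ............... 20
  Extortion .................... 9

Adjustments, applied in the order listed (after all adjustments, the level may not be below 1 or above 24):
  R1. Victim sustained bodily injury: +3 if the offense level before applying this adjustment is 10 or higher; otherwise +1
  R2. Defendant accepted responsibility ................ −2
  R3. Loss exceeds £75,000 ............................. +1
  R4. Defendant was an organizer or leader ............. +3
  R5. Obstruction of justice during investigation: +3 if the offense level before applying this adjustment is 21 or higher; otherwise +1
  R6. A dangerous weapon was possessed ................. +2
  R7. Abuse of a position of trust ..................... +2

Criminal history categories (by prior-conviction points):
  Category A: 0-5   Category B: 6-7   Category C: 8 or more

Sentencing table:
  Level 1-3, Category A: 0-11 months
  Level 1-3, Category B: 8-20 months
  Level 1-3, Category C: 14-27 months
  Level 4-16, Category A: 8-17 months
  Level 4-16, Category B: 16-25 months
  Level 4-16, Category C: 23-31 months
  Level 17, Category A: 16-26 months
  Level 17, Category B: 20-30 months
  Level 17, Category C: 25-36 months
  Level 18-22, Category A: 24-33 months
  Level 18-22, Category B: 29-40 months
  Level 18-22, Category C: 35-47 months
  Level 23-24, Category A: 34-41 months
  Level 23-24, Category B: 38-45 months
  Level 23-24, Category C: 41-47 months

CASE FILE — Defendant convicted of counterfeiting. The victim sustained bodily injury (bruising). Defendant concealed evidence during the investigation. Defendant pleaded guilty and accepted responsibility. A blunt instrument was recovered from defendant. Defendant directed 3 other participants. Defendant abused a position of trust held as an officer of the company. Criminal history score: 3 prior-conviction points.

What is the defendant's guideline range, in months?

34-41 months

Base offense level for counterfeiting: 20.
R1 applies (level before this adjustment is 20 ≥ 10, so +3): 20 + 3 = 23.
R2 applies: 23 − 2 = 21.
R3 does not apply.
R4 applies: 21 + 3 = 24.
R5 applies (level before this adjustment is 24 ≥ 21, so +3): 24 + 3 = 27.
R6 applies: 27 + 2 = 29.
R7 applies: 29 + 2 = 31.
Level 31 exceeds the maximum of 24; capped at 24.
Final offense level: 24.
Criminal history: 3 prior points → Category A (0-5).
Level 24 falls in the 23-24 band.
Grid: Level 23-24 × Category A = 34-41 months.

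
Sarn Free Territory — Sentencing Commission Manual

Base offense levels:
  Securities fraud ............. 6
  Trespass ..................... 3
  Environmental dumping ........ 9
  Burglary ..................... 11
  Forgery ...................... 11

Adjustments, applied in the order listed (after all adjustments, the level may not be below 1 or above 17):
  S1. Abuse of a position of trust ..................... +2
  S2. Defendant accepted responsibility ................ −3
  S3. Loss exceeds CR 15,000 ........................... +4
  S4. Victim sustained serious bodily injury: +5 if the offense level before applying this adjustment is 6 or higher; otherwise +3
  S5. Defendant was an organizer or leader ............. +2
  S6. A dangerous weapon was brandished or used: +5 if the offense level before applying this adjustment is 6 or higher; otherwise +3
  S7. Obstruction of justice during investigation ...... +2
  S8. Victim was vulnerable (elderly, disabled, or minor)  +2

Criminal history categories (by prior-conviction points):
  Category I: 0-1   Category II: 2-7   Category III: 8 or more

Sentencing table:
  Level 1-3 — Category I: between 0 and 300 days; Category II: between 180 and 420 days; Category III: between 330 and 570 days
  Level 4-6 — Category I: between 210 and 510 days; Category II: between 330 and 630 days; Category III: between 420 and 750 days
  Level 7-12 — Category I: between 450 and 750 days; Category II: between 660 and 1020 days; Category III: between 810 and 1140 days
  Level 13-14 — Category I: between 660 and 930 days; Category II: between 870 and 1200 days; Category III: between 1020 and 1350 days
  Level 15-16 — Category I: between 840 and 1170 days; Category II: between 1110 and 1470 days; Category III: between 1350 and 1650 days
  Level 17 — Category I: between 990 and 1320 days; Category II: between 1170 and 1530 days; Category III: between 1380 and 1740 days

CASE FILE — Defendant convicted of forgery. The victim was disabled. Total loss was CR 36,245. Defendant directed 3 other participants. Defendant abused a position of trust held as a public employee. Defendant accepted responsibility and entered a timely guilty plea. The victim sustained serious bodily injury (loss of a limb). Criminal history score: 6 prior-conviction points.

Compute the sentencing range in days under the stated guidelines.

Base offense level for forgery: 11.
S1 applies: 11 + 2 = 13.
S2 applies: 13 − 3 = 10.
S3 applies: 10 + 4 = 14.
S4 applies (level before this adjustment is 14 ≥ 6, so +5): 14 + 5 = 19.
S5 applies: 19 + 2 = 21.
S7 does not apply.
S8 applies: 21 + 2 = 23.
Level 23 exceeds the maximum of 17; capped at 17.
Final offense level: 17.
Criminal history: 6 prior points → Category II (2-7).
Level 17 falls in the 17 band.
Grid: Level 17 × Category II = 1170-1530 days.

1170-1530 days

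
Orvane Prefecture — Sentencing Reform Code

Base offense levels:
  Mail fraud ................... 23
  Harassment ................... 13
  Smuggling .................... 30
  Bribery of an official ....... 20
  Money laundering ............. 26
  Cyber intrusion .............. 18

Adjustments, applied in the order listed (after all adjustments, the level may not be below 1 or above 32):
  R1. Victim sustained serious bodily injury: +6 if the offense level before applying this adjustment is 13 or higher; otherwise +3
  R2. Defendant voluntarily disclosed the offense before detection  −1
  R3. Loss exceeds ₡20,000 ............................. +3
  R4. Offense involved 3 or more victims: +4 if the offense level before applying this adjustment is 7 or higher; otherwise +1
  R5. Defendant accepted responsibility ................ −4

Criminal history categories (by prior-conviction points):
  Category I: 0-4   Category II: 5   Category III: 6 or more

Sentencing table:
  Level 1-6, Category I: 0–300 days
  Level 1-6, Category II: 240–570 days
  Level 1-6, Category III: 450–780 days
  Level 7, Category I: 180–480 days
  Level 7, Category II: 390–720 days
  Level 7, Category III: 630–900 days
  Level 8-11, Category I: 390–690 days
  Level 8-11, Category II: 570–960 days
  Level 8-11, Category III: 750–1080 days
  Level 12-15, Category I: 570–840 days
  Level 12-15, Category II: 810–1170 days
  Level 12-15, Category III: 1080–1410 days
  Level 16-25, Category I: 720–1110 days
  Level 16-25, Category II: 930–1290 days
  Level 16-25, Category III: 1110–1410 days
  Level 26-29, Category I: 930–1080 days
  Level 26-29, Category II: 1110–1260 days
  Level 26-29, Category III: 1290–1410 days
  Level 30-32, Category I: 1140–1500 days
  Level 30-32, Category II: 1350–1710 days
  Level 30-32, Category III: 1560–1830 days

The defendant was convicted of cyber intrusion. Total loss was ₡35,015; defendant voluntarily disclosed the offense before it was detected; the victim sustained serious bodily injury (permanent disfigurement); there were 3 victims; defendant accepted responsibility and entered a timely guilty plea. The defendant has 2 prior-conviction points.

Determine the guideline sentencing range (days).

930-1080 days

Base offense level for cyber intrusion: 18.
R1 applies (level before this adjustment is 18 ≥ 13, so +6): 18 + 6 = 24.
R2 applies: 24 − 1 = 23.
R3 applies: 23 + 3 = 26.
R4 applies (level before this adjustment is 26 ≥ 7, so +4): 26 + 4 = 30.
R5 applies: 30 − 4 = 26.
Final offense level: 26.
Criminal history: 2 prior points → Category I (0-4).
Level 26 falls in the 26-29 band.
Grid: Level 26-29 × Category I = 930-1080 days.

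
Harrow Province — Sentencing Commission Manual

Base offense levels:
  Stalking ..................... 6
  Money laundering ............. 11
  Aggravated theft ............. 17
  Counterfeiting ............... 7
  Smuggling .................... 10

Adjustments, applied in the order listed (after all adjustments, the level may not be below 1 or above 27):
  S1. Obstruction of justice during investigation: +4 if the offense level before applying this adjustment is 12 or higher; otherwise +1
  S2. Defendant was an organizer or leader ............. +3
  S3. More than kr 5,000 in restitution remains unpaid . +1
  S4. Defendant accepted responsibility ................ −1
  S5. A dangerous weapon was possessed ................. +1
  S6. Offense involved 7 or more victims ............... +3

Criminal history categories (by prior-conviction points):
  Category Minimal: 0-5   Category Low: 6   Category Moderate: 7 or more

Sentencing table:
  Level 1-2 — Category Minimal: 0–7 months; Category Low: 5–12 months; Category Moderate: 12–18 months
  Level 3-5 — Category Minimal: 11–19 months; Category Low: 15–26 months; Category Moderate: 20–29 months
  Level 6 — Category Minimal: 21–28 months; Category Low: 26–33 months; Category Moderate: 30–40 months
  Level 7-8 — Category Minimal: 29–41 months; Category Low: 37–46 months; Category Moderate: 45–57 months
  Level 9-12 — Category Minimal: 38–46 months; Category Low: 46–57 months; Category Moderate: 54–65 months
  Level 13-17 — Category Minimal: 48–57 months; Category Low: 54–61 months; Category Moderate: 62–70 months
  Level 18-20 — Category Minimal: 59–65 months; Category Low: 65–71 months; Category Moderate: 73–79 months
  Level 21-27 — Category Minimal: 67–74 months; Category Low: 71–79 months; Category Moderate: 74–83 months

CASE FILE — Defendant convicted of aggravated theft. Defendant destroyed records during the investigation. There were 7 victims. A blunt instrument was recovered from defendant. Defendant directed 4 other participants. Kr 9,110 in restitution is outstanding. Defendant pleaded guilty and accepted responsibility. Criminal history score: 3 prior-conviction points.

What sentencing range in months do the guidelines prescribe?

67-74 months

Base offense level for aggravated theft: 17.
S1 applies (level before this adjustment is 17 ≥ 12, so +4): 17 + 4 = 21.
S2 applies: 21 + 3 = 24.
S3 applies: 24 + 1 = 25.
S4 applies: 25 − 1 = 24.
S5 applies: 24 + 1 = 25.
S6 applies: 25 + 3 = 28.
Level 28 exceeds the maximum of 27; capped at 27.
Final offense level: 27.
Criminal history: 3 prior points → Category Minimal (0-5).
Level 27 falls in the 21-27 band.
Grid: Level 21-27 × Category Minimal = 67-74 months.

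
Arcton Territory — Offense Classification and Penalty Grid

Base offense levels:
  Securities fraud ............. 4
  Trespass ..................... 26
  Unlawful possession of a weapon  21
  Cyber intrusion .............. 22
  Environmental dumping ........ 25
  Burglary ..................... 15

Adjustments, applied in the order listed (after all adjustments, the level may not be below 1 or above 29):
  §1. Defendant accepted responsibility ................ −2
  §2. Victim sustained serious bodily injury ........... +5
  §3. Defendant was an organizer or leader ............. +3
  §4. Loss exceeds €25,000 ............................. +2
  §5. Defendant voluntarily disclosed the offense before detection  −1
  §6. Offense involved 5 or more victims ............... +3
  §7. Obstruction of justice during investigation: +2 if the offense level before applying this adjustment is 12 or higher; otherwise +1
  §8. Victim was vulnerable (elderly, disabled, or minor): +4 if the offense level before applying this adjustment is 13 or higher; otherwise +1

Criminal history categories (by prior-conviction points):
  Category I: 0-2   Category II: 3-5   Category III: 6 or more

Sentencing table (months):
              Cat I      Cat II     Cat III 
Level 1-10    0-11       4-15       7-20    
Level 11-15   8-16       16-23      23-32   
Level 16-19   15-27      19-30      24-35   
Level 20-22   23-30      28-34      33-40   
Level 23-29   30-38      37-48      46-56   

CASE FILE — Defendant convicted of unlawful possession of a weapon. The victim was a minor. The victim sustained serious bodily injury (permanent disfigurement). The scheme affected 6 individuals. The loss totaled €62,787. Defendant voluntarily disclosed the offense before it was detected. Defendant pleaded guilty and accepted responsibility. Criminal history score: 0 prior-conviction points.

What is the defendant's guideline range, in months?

Base offense level for unlawful possession of a weapon: 21.
§1 applies: 21 − 2 = 19.
§2 applies: 19 + 5 = 24.
§3 does not apply.
§4 applies: 24 + 2 = 26.
§5 applies: 26 − 1 = 25.
§6 applies: 25 + 3 = 28.
§7 does not apply.
§8 applies (level before this adjustment is 28 ≥ 13, so +4): 28 + 4 = 32.
Level 32 exceeds the maximum of 29; capped at 29.
Final offense level: 29.
Criminal history: 0 prior points → Category I (0-2).
Level 29 falls in the 23-29 band.
Grid: Level 23-29 × Category I = 30-38 months.

30-38 months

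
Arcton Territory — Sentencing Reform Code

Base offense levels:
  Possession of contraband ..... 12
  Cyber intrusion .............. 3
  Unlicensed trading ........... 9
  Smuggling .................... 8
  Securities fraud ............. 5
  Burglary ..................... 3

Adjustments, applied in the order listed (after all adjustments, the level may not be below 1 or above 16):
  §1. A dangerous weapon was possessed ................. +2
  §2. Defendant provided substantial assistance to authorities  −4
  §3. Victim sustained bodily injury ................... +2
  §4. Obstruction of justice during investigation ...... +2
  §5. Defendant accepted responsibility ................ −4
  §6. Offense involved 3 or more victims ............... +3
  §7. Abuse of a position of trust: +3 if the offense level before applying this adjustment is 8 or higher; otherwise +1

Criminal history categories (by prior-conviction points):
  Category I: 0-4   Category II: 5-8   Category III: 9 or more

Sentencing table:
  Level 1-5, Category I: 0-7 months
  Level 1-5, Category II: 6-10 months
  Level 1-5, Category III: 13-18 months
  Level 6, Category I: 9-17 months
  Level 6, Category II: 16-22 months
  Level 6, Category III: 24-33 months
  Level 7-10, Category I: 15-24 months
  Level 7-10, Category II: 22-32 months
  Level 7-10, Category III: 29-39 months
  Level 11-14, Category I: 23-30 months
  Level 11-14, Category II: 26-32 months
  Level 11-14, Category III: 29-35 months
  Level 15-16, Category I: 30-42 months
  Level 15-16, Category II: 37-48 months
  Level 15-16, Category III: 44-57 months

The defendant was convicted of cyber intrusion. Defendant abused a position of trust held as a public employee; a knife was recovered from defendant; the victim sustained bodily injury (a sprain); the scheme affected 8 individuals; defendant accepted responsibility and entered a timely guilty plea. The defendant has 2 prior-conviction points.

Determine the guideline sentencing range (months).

15-24 months

Base offense level for cyber intrusion: 3.
§1 applies: 3 + 2 = 5.
§3 applies: 5 + 2 = 7.
§5 applies: 7 − 4 = 3.
§6 applies: 3 + 3 = 6.
§7 applies (level before this adjustment is 6 < 8, so +1): 6 + 1 = 7.
Final offense level: 7.
Criminal history: 2 prior points → Category I (0-4).
Level 7 falls in the 7-10 band.
Grid: Level 7-10 × Category I = 15-24 months.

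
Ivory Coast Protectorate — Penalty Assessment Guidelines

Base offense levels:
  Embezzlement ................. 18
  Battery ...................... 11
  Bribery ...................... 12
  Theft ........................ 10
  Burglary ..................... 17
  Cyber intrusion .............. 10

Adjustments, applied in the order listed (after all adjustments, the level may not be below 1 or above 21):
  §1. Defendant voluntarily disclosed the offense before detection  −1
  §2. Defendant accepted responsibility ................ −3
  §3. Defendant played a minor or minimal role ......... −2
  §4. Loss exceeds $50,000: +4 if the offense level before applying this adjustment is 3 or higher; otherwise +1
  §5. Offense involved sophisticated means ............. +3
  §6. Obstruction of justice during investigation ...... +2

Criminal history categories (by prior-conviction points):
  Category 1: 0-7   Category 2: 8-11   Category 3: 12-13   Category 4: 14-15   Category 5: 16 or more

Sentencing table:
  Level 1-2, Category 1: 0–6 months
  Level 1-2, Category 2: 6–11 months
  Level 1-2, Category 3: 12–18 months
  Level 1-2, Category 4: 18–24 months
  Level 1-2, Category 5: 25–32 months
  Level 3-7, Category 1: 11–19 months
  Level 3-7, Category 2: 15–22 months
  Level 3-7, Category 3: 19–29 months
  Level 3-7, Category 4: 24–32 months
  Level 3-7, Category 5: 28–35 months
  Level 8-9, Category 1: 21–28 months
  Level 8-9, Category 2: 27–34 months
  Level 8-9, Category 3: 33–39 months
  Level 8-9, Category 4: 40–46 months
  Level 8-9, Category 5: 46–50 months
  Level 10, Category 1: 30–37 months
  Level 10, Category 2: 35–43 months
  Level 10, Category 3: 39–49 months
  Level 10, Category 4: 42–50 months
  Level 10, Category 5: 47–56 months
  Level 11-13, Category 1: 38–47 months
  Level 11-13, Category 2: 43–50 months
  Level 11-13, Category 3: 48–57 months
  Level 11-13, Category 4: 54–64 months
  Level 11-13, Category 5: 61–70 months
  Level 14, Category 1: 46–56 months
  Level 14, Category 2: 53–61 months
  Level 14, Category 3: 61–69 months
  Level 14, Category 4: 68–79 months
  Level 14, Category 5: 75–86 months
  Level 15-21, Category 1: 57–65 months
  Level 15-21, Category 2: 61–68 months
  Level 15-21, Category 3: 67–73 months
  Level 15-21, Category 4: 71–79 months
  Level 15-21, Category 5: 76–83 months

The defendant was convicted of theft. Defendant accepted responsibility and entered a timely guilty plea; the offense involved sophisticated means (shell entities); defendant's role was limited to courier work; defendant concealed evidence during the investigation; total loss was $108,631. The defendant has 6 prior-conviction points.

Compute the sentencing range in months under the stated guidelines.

Base offense level for theft: 10.
§1 does not apply.
§2 applies: 10 − 3 = 7.
§3 applies: 7 − 2 = 5.
§4 applies (level before this adjustment is 5 ≥ 3, so +4): 5 + 4 = 9.
§5 applies: 9 + 3 = 12.
§6 applies: 12 + 2 = 14.
Final offense level: 14.
Criminal history: 6 prior points → Category 1 (0-7).
Level 14 falls in the 14 band.
Grid: Level 14 × Category 1 = 46-56 months.

46-56 months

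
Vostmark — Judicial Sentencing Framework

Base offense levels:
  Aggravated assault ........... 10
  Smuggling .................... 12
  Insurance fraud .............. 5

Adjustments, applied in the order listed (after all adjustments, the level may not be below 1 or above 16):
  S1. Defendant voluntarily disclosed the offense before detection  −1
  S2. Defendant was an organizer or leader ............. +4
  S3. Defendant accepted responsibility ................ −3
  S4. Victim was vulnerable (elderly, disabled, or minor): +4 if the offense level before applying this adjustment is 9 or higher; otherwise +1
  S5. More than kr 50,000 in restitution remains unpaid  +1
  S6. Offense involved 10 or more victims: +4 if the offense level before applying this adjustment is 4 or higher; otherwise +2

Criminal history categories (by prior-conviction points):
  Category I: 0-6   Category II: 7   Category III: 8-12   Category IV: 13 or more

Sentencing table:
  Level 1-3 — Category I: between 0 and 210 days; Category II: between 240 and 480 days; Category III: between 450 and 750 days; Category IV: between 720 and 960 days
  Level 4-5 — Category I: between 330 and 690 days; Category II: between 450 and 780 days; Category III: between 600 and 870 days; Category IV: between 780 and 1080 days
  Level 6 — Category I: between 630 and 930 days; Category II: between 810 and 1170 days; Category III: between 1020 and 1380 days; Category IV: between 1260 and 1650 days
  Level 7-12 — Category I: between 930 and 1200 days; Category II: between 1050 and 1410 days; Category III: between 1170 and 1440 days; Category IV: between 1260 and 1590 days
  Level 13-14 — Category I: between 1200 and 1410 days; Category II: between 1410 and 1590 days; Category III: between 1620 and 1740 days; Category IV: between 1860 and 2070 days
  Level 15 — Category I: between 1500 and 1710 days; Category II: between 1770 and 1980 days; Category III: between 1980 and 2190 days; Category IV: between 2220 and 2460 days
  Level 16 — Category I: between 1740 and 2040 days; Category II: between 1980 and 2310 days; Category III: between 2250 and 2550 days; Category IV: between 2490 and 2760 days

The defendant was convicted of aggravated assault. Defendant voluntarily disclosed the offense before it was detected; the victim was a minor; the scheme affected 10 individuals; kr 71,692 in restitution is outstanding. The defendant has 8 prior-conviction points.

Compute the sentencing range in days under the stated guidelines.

2250-2550 days

Base offense level for aggravated assault: 10.
S1 applies: 10 − 1 = 9.
S2 does not apply.
S4 applies (level before this adjustment is 9 ≥ 9, so +4): 9 + 4 = 13.
S5 applies: 13 + 1 = 14.
S6 applies (level before this adjustment is 14 ≥ 4, so +4): 14 + 4 = 18.
Level 18 exceeds the maximum of 16; capped at 16.
Final offense level: 16.
Criminal history: 8 prior points → Category III (8-12).
Level 16 falls in the 16 band.
Grid: Level 16 × Category III = 2250-2550 days.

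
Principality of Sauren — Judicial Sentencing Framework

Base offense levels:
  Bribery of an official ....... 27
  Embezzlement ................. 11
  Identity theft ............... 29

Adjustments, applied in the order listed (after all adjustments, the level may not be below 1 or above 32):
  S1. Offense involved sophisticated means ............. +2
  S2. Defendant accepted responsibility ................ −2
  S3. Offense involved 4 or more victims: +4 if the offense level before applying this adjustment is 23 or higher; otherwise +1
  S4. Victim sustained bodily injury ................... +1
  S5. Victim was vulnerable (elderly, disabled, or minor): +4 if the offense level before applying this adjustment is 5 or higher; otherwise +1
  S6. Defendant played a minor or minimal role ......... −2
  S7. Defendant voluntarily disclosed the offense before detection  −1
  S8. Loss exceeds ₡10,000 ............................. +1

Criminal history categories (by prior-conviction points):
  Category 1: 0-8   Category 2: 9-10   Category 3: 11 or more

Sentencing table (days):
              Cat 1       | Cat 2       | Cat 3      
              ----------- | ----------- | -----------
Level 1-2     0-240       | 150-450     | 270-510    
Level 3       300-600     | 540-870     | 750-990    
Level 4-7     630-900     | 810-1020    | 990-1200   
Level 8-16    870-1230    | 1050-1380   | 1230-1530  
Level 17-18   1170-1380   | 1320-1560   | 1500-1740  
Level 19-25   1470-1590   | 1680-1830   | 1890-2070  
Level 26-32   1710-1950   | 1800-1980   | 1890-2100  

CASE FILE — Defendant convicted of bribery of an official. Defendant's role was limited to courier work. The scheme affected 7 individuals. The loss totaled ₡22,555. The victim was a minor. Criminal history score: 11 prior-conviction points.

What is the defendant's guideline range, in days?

1890-2100 days

Base offense level for bribery of an official: 27.
S2 does not apply.
S3 applies (level before this adjustment is 27 ≥ 23, so +4): 27 + 4 = 31.
S4 does not apply.
S5 applies (level before this adjustment is 31 ≥ 5, so +4): 31 + 4 = 35.
S6 applies: 35 − 2 = 33.
S8 applies: 33 + 1 = 34.
Level 34 exceeds the maximum of 32; capped at 32.
Final offense level: 32.
Criminal history: 11 prior points → Category 3 (11+).
Level 32 falls in the 26-32 band.
Grid: Level 26-32 × Category 3 = 1890-2100 days.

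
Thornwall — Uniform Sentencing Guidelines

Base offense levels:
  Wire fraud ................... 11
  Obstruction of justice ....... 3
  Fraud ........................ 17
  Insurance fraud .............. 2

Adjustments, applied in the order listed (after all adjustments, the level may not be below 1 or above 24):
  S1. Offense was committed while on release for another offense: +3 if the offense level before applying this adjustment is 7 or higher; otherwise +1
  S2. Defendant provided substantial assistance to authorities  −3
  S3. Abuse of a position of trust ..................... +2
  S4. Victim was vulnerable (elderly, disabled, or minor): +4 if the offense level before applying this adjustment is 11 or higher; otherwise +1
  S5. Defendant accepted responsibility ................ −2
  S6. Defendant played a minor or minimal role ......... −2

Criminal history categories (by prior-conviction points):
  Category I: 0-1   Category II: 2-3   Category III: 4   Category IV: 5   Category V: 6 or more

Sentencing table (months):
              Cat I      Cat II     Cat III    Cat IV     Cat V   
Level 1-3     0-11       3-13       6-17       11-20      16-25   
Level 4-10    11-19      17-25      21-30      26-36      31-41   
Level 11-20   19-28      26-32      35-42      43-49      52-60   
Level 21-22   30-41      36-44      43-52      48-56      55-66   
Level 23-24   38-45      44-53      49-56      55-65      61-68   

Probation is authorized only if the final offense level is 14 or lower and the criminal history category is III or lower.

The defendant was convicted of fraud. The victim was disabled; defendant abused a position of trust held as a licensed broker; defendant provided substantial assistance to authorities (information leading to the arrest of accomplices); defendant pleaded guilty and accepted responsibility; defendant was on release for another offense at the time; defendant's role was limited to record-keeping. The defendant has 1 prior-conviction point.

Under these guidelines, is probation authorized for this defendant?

No

Base offense level for fraud: 17.
S1 applies (level before this adjustment is 17 ≥ 7, so +3): 17 + 3 = 20.
S2 applies: 20 − 3 = 17.
S3 applies: 17 + 2 = 19.
S4 applies (level before this adjustment is 19 ≥ 11, so +4): 19 + 4 = 23.
S5 applies: 23 − 2 = 21.
S6 applies: 21 − 2 = 19.
Final offense level: 19.
Criminal history: 1 prior point → Category I (0-1).
Level 19 falls in the 11-20 band.
Grid: Level 11-20 × Category I = 19-28 months.
Probation check: level 19 > 14 and category I ≤ III → not eligible.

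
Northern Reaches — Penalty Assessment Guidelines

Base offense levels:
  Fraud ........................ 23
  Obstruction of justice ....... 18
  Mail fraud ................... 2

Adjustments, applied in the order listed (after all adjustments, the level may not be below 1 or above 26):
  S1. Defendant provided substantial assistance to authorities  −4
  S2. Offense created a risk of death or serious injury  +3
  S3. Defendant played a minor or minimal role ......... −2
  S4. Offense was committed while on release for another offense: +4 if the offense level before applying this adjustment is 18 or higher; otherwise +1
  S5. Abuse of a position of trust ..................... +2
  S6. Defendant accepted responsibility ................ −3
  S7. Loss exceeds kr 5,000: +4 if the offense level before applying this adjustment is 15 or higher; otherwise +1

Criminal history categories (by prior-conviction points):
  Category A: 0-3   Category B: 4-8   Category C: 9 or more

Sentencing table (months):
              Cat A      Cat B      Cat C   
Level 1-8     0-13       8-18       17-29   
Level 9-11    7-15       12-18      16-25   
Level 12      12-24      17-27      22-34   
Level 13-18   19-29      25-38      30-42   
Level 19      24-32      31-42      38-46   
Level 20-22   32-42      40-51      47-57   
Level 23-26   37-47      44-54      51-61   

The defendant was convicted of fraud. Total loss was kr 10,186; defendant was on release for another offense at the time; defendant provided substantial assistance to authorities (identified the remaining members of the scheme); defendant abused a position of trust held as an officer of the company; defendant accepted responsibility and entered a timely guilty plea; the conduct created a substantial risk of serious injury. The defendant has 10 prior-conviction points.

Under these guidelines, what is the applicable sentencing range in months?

Base offense level for fraud: 23.
S1 applies: 23 − 4 = 19.
S2 applies: 19 + 3 = 22.
S4 applies (level before this adjustment is 22 ≥ 18, so +4): 22 + 4 = 26.
S5 applies: 26 + 2 = 28.
S6 applies: 28 − 3 = 25.
S7 applies (level before this adjustment is 25 ≥ 15, so +4): 25 + 4 = 29.
Level 29 exceeds the maximum of 26; capped at 26.
Final offense level: 26.
Criminal history: 10 prior points → Category C (9+).
Level 26 falls in the 23-26 band.
Grid: Level 23-26 × Category C = 51-61 months.

51-61 months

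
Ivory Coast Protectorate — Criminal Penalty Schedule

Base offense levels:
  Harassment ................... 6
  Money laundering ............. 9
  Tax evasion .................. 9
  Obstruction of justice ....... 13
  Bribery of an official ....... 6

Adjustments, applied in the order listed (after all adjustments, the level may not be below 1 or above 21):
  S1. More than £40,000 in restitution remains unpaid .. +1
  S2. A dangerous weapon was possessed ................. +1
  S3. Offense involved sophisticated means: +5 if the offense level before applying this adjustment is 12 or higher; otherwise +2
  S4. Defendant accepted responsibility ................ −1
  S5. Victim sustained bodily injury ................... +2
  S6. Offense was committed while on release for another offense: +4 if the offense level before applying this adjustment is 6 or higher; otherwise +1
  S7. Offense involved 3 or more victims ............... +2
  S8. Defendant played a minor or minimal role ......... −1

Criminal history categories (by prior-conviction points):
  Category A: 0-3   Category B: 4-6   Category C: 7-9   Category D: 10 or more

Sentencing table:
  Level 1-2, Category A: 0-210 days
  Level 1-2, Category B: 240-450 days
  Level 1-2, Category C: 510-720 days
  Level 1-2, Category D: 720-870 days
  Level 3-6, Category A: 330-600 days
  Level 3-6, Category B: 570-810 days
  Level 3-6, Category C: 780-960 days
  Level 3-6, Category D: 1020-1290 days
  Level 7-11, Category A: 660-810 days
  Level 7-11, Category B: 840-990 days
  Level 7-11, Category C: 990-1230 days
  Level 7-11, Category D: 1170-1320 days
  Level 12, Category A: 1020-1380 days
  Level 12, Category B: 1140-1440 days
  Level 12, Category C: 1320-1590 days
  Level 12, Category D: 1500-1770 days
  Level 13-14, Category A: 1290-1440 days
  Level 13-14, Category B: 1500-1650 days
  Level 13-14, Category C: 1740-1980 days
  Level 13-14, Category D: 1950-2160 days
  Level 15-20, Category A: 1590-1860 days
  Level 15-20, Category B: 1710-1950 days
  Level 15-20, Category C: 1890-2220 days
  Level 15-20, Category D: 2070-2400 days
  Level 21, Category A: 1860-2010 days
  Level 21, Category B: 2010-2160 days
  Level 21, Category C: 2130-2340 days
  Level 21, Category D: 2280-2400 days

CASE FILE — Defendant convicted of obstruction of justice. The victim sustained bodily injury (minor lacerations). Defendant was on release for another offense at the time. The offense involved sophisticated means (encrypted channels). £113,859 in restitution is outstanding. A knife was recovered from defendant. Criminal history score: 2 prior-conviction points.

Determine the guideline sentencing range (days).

1860-2010 days

Base offense level for obstruction of justice: 13.
S1 applies: 13 + 1 = 14.
S2 applies: 14 + 1 = 15.
S3 applies (level before this adjustment is 15 ≥ 12, so +5): 15 + 5 = 20.
S4 does not apply.
S5 applies: 20 + 2 = 22.
S6 applies (level before this adjustment is 22 ≥ 6, so +4): 22 + 4 = 26.
S8 does not apply.
Level 26 exceeds the maximum of 21; capped at 21.
Final offense level: 21.
Criminal history: 2 prior points → Category A (0-3).
Level 21 falls in the 21 band.
Grid: Level 21 × Category A = 1860-2010 days.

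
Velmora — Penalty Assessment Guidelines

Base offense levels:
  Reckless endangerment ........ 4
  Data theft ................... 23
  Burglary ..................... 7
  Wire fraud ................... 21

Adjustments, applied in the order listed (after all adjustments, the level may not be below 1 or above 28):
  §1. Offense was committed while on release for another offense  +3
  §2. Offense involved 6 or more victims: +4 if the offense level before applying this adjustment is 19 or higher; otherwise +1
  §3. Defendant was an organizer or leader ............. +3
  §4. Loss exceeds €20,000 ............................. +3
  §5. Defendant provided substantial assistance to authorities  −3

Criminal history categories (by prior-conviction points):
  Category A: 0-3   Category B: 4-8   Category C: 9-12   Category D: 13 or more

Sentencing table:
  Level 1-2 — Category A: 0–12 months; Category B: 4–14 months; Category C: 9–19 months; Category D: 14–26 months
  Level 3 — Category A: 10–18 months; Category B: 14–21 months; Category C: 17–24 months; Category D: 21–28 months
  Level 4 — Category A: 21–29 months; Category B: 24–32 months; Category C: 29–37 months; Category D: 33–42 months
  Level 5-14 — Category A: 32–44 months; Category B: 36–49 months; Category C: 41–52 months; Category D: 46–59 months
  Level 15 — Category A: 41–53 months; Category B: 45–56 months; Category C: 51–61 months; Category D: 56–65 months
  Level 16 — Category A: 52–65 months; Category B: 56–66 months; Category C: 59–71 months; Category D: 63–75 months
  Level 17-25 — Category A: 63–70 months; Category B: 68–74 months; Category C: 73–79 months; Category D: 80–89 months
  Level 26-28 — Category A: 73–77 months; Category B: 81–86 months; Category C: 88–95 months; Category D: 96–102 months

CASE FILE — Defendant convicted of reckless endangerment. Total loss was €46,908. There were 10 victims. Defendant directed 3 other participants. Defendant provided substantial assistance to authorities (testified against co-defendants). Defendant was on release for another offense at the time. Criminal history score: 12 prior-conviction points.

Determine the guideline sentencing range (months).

Base offense level for reckless endangerment: 4.
§1 applies: 4 + 3 = 7.
§2 applies (level before this adjustment is 7 < 19, so +1): 7 + 1 = 8.
§3 applies: 8 + 3 = 11.
§4 applies: 11 + 3 = 14.
§5 applies: 14 − 3 = 11.
Final offense level: 11.
Criminal history: 12 prior points → Category C (9-12).
Level 11 falls in the 5-14 band.
Grid: Level 5-14 × Category C = 41-52 months.

41-52 months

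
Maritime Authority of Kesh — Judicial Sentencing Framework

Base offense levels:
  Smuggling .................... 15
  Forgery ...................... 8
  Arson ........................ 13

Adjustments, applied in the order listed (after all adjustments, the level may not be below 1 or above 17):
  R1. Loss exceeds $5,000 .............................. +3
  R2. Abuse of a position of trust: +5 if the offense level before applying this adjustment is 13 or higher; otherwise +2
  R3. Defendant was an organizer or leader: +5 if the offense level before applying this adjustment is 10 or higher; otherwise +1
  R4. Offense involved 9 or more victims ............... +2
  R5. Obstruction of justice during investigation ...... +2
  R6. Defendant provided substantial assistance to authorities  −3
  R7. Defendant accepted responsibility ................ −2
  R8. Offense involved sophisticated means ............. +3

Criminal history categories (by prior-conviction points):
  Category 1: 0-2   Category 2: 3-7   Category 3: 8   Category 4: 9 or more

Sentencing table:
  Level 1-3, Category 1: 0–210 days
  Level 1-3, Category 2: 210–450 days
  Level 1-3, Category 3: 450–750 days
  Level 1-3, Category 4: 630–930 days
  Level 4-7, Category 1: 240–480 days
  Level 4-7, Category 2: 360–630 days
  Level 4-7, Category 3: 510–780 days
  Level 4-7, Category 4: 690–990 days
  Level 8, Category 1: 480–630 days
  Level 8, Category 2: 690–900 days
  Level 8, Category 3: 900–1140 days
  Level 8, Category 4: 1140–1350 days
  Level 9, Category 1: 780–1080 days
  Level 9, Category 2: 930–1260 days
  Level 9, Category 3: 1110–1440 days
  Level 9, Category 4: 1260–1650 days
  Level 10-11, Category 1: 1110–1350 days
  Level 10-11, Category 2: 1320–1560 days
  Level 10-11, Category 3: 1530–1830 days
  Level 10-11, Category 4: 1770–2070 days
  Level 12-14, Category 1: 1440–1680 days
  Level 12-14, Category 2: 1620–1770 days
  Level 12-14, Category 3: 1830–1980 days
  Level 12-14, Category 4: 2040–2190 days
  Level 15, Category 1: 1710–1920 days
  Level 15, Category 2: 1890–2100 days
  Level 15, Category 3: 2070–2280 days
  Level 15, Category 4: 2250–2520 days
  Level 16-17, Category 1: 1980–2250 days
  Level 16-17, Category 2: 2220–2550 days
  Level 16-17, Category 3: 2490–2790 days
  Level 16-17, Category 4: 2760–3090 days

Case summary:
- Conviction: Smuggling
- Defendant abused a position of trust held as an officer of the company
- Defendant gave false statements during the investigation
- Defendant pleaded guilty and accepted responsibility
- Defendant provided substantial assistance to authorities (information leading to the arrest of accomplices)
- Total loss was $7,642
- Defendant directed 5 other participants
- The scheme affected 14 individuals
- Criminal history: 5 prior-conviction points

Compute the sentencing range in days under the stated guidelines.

2220-2550 days

Base offense level for smuggling: 15.
R1 applies: 15 + 3 = 18.
R2 applies (level before this adjustment is 18 ≥ 13, so +5): 18 + 5 = 23.
R3 applies (level before this adjustment is 23 ≥ 10, so +5): 23 + 5 = 28.
R4 applies: 28 + 2 = 30.
R5 applies: 30 + 2 = 32.
R6 applies: 32 − 3 = 29.
R7 applies: 29 − 2 = 27.
Level 27 exceeds the maximum of 17; capped at 17.
Final offense level: 17.
Criminal history: 5 prior points → Category 2 (3-7).
Level 17 falls in the 16-17 band.
Grid: Level 16-17 × Category 2 = 2220-2550 days.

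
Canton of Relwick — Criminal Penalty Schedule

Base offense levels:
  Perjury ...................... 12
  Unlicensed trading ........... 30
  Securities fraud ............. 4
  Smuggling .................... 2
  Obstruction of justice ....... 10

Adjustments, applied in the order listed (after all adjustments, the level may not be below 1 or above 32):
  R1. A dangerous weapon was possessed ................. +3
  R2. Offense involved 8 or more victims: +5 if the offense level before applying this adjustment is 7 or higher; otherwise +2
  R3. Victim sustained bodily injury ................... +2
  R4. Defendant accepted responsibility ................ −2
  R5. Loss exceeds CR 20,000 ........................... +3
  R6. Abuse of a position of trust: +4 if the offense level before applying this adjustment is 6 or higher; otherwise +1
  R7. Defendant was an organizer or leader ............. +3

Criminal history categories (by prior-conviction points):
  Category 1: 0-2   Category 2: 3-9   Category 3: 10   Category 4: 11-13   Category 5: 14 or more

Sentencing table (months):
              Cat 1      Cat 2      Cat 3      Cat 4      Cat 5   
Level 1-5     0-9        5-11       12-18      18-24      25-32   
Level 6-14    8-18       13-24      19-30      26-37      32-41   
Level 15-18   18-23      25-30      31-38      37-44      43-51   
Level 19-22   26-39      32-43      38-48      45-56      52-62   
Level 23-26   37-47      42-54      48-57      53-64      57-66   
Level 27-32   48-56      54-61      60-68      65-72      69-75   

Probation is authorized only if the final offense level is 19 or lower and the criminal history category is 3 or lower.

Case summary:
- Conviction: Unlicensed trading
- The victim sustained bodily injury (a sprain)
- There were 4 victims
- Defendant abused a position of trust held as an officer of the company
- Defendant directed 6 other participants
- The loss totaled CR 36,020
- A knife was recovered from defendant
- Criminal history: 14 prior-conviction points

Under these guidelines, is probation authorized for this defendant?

Base offense level for unlicensed trading: 30.
R1 applies: 30 + 3 = 33.
R2 does not apply.
R3 applies: 33 + 2 = 35.
R4 does not apply.
R5 applies: 35 + 3 = 38.
R6 applies (level before this adjustment is 38 ≥ 6, so +4): 38 + 4 = 42.
R7 applies: 42 + 3 = 45.
Level 45 exceeds the maximum of 32; capped at 32.
Final offense level: 32.
Criminal history: 14 prior points → Category 5 (14+).
Level 32 falls in the 27-32 band.
Grid: Level 27-32 × Category 5 = 69-75 months.
Probation check: level 32 > 19 and category 5 > 3 → not eligible.

No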